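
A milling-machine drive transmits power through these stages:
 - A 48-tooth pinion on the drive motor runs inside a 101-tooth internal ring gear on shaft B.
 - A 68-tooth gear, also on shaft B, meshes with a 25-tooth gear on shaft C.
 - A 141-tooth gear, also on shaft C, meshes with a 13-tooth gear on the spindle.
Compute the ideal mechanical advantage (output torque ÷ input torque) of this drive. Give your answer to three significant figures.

0.0713

Each stage contributes driven/driver: internal gear 101/48 = 2.1042, gear mesh 25/68 = 0.36765, gear mesh 13/141 = 0.092199.
Overall: 2.1042 × 0.36765 × 0.092199 = 0.071324.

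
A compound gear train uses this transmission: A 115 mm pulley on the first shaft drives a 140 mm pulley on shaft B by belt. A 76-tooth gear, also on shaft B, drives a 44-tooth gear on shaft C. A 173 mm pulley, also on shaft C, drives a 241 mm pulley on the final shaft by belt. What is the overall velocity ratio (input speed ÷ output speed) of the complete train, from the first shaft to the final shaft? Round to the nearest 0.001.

Each stage contributes driven/driver: belt 140/115 = 1.2174, gear mesh 44/76 = 0.57895, belt 241/173 = 1.3931.
Overall: 1.2174 × 0.57895 × 1.3931 = 0.98184.

0.982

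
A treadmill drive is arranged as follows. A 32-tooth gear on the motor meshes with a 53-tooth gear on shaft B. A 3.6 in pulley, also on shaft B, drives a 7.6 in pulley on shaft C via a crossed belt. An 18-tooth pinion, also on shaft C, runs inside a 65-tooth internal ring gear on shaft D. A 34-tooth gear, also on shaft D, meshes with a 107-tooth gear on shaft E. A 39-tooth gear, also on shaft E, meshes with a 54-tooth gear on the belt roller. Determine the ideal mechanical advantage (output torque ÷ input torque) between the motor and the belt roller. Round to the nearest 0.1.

Each stage contributes driven/driver: gear mesh 53/32 = 1.6562, belt 7.6/3.6 = 2.1111, internal gear 65/18 = 3.6111, gear mesh 107/34 = 3.1471, gear mesh 54/39 = 1.3846.
Overall: 1.6562 × 2.1111 × 3.6111 × 3.1471 × 1.3846 = 55.019.

55.0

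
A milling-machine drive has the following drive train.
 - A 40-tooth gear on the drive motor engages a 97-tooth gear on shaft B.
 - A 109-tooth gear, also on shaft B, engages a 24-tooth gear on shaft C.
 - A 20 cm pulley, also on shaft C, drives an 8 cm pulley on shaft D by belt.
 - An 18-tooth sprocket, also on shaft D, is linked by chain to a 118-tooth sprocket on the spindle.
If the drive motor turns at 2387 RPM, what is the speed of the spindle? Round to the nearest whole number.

gear mesh 97/40 = 2.425 → 2387/2.425 = 984.33 RPM
gear mesh 24/109 = 0.22018 → 984.33/0.22018 = 4470.5 RPM
belt 8/20 = 0.4 → 4470.5/0.4 = 11176 RPM
chain 118/18 = 6.5556 → 11176/6.5556 = 1704.9 RPM

1705 RPM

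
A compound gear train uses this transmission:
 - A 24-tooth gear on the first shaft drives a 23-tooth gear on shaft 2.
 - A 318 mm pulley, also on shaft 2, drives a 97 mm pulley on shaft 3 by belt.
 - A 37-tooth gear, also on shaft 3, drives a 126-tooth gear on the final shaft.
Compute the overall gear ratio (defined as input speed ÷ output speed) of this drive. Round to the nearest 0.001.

0.995

Each stage contributes driven/driver: gear mesh 23/24 = 0.95833, belt 97/318 = 0.30503, gear mesh 126/37 = 3.4054.
Overall: 0.95833 × 0.30503 × 3.4054 = 0.99547.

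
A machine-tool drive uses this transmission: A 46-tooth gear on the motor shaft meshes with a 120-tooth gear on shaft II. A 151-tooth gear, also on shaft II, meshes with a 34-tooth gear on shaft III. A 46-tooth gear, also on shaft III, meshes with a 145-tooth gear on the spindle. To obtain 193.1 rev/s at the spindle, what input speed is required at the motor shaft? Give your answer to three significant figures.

358 rev/s

Overall ratio R = 2.6087 × 0.22517 × 3.1522 = 1.8516.
Required input speed = output speed × R = 193.1 × 1.8516 = 357.53 rev/s.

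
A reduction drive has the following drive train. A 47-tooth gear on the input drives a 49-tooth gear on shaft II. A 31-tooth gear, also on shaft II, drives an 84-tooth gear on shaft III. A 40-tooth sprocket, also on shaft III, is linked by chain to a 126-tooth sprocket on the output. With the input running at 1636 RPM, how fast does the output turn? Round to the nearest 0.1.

183.8 RPM

gear mesh 49/47 = 1.0426 → 1636/1.0426 = 1569.2 RPM
gear mesh 84/31 = 2.7097 → 1569.2/2.7097 = 579.12 RPM
chain 126/40 = 3.15 → 579.12/3.15 = 183.85 RPM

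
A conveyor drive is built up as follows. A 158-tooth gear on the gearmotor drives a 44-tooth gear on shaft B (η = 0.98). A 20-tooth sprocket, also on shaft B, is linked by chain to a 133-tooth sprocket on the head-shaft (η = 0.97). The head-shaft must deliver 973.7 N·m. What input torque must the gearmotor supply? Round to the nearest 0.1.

Overall ratio R = 0.27848 × 6.65 = 1.8519; overall efficiency η = 0.98 × 0.97 = 0.9506.
Input torque = output torque / (R × η) = 973.7 / (1.8519 × 0.9506) = 553.11 N·m.

553.1 N·m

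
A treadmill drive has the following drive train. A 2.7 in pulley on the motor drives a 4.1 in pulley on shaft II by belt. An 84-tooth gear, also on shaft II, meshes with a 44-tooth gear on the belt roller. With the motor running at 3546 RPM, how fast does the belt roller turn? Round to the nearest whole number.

belt 4.1/2.7 = 1.5185 → 3546/1.5185 = 2335.2 RPM
gear mesh 44/84 = 0.52381 → 2335.2/0.52381 = 4458.1 RPM

4458 RPM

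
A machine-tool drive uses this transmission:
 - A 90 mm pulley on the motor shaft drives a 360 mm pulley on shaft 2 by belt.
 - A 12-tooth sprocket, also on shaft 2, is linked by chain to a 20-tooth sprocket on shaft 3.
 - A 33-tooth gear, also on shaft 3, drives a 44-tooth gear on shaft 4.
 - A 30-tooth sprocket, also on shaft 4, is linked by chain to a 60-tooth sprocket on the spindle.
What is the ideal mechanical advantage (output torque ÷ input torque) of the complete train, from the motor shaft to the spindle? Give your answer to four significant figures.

17.78

Each stage contributes driven/driver: belt 360/90 = 4, chain 20/12 = 1.6667, gear mesh 44/33 = 1.3333, chain 60/30 = 2.
Overall: 4 × 1.6667 × 1.3333 × 2 = 17.778.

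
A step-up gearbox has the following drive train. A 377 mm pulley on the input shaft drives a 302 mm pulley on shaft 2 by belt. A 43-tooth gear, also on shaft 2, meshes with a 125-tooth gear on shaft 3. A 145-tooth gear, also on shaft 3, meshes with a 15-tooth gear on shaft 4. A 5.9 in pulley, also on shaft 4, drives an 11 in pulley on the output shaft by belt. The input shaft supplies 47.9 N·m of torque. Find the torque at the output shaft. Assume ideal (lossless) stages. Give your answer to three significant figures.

21.5 N·m

Belt: ratio = 302/377 = 0.80106; torque at shaft 2 = 47.9 × 0.80106 = 38.371 N·m.
Gear mesh: ratio = 125/43 = 2.907; torque at shaft 3 = 38.371 × 2.907 = 111.54 N·m.
Gear mesh: ratio = 15/145 = 0.10345; torque at shaft 4 = 111.54 × 0.10345 = 11.539 N·m.
Belt: ratio = 11/5.9 = 1.8644; torque at the output shaft = 11.539 × 1.8644 = 21.513 N·m.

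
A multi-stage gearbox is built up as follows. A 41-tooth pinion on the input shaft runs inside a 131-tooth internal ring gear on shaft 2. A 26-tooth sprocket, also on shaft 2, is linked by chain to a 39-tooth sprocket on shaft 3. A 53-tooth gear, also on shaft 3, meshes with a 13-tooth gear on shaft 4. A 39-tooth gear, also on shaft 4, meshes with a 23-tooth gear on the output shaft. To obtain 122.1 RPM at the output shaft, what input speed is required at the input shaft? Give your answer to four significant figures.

84.65 RPM

Overall ratio R = 3.1951 × 1.5 × 0.24528 × 0.58974 = 0.69328.
Required input speed = output speed × R = 122.1 × 0.69328 = 84.65 RPM.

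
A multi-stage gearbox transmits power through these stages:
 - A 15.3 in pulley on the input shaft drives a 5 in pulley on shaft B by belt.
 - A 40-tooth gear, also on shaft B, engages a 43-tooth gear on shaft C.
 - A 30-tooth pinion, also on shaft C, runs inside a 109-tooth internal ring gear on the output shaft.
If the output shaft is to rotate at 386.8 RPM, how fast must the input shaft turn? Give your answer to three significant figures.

Overall ratio R = 0.3268 × 1.075 × 3.6333 = 1.2764.
Required input speed = output speed × R = 386.8 × 1.2764 = 493.72 RPM.

494 RPM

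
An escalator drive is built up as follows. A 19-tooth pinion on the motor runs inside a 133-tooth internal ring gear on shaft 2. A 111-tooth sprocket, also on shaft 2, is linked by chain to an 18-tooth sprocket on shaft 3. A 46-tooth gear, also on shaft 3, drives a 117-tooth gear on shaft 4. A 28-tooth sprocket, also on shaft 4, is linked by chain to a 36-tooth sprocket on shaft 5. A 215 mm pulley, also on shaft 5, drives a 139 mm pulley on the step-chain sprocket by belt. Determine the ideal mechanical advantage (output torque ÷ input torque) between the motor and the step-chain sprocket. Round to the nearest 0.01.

2.40

Each stage contributes driven/driver: internal gear 133/19 = 7, chain 18/111 = 0.16216, gear mesh 117/46 = 2.5435, chain 36/28 = 1.2857, belt 139/215 = 0.64651.
Overall: 7 × 0.16216 × 2.5435 × 1.2857 × 0.64651 = 2.3999.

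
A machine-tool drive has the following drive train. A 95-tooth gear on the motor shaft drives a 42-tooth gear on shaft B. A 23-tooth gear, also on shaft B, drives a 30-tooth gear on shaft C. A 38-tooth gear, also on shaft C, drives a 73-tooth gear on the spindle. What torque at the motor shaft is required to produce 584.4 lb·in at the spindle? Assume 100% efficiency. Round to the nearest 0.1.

527.5 lb·in

Overall ratio R = 0.44211 × 1.3043 × 1.9211 = 1.1078.
Input torque = output torque / R = 584.4 / 1.1078 = 527.54 lb·in.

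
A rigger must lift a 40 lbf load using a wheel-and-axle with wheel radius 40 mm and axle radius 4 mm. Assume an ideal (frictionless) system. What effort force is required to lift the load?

4 lbf

Wheel-and-axle MA = R/r = 40/4 = 10.
Effort = load / MA = 40 / 10 = 4 lbf.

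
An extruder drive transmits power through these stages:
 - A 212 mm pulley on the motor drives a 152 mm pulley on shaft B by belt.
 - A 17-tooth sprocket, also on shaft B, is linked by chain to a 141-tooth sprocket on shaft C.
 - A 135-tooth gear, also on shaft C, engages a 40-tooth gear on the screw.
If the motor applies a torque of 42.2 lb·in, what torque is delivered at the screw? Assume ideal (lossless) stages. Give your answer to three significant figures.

Belt: ratio = 152/212 = 0.71698; torque at shaft B = 42.2 × 0.71698 = 30.257 lb·in.
Chain: ratio = 141/17 = 8.2941; torque at shaft C = 30.257 × 8.2941 = 250.95 lb·in.
Gear mesh: ratio = 40/135 = 0.2963; torque at the screw = 250.95 × 0.2963 = 74.356 lb·in.

74.4 lb·in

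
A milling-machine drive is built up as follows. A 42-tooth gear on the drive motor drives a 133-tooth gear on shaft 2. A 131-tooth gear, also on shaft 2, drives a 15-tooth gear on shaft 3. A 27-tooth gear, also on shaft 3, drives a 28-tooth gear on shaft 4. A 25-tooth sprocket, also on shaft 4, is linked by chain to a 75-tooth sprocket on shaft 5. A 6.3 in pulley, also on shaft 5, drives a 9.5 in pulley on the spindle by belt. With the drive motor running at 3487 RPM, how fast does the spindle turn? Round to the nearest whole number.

the drive motor → shaft 2 (gear mesh, 133/42): 3487 ÷ 3.1667 = 1101.2 RPM
shaft 2 → shaft 3 (gear mesh, 15/131): 1101.2 ÷ 0.1145 = 9616.8 RPM
shaft 3 → shaft 4 (gear mesh, 28/27): 9616.8 ÷ 1.037 = 9273.3 RPM
shaft 4 → shaft 5 (chain, 75/25): 9273.3 ÷ 3 = 3091.1 RPM
shaft 5 → the spindle (belt, 9.5/6.3): 3091.1 ÷ 1.5079 = 2049.9 RPM

2050 RPM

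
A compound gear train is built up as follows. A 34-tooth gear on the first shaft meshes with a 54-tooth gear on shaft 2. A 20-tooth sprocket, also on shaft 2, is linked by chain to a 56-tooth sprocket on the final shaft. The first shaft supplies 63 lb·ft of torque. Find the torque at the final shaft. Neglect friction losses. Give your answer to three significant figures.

After the gear mesh (54/34): 63 × 1.5882 = 100.06 lb·ft
After the chain (56/20): 100.06 × 2.8 = 280.16 lb·ft

280 lb·ft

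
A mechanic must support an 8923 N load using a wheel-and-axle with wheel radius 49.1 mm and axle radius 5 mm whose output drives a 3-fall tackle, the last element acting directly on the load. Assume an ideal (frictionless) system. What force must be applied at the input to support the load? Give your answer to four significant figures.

302.9 N

Wheel-and-axle MA = R/r = 49.1/5 = 9.82.
Block-and-tackle MA = number of supporting rope parts = 3.
Combined ideal MA = 9.82 × 3 = 29.46.
Effort = load / MA = 8923 / 29.46 = 302.89 N.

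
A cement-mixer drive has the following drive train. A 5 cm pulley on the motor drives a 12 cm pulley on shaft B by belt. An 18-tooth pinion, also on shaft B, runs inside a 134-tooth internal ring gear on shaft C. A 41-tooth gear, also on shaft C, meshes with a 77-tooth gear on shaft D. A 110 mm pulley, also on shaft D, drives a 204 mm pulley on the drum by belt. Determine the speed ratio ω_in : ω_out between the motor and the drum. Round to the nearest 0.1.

Each stage contributes driven/driver: belt 12/5 = 2.4, internal gear 134/18 = 7.4444, gear mesh 77/41 = 1.878, belt 204/110 = 1.8545.
Overall: 2.4 × 7.4444 × 1.878 × 1.8545 = 62.228.

62.2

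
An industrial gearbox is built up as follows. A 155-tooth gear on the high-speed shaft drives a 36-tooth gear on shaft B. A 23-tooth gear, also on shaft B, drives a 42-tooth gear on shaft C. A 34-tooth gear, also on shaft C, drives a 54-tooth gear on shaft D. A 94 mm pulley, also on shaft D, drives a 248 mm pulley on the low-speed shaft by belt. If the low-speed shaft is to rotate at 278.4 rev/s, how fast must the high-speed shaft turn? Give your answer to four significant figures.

494.8 rev/s

Overall ratio R = 0.23226 × 1.8261 × 1.5882 × 2.6383 = 1.7772.
Required input speed = output speed × R = 278.4 × 1.7772 = 494.77 rev/s.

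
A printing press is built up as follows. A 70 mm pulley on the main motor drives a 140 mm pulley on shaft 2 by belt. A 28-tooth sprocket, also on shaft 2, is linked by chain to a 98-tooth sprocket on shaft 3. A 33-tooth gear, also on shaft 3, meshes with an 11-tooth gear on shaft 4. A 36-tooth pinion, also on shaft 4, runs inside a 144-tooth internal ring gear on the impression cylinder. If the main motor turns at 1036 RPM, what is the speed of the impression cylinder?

111 RPM

belt 140/70 = 2 → 1036/2 = 518 RPM
chain 98/28 = 3.5 → 518/3.5 = 148 RPM
gear mesh 11/33 = 0.33333 → 148/0.33333 = 444 RPM
internal gear 144/36 = 4 → 444/4 = 111 RPM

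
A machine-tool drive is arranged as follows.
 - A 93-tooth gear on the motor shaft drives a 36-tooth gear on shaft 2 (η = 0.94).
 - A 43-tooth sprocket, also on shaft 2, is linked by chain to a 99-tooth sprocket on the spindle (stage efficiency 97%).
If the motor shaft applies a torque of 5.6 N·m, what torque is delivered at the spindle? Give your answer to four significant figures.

4.551 N·m

gear mesh 36/93 = 0.3871 → τ = 5.6·0.3871·0.94 = 2.0377 N·m
chain 99/43 = 2.3023 → τ = 2.0377·2.3023·0.97 = 4.5507 N·m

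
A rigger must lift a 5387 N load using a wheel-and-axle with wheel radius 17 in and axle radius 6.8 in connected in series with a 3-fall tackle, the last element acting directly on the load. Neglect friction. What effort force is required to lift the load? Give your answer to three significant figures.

718 N

Wheel-and-axle MA = R/r = 17/6.8 = 2.5.
Block-and-tackle MA = number of supporting rope parts = 3.
Combined ideal MA = 2.5 × 3 = 7.5.
Effort = load / MA = 5387 / 7.5 = 718.27 N.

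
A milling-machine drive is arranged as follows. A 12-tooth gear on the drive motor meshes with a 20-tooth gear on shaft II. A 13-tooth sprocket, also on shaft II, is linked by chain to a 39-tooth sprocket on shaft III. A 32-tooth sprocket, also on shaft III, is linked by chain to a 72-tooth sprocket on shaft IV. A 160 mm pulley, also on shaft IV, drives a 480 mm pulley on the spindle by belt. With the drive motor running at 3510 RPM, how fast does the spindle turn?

104 RPM

Gear mesh: ratio = 20/12 = 1.6667, so shaft II turns at 3510 / 1.6667 = 2106 RPM.
Chain: ratio = 39/13 = 3, so shaft III turns at 2106 / 3 = 702 RPM.
Chain: ratio = 72/32 = 2.25, so shaft IV turns at 702 / 2.25 = 312 RPM.
Belt: ratio = 480/160 = 3, so the spindle turns at 312 / 3 = 104 RPM.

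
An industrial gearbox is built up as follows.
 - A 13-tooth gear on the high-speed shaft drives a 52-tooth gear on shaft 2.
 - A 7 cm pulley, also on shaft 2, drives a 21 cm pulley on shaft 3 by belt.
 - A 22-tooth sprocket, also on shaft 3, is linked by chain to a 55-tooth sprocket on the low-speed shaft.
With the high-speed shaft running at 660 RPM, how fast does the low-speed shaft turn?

the high-speed shaft → shaft 2 (gear mesh, 52/13): 660 ÷ 4 = 165 RPM
shaft 2 → shaft 3 (belt, 21/7): 165 ÷ 3 = 55 RPM
shaft 3 → the low-speed shaft (chain, 55/22): 55 ÷ 2.5 = 22 RPM

22 RPM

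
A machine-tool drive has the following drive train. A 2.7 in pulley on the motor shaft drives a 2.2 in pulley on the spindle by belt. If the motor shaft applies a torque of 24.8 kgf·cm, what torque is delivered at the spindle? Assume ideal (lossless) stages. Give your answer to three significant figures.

20.2 kgf·cm

After the belt (2.2/2.7): 24.8 × 0.81481 = 20.207 kgf·cm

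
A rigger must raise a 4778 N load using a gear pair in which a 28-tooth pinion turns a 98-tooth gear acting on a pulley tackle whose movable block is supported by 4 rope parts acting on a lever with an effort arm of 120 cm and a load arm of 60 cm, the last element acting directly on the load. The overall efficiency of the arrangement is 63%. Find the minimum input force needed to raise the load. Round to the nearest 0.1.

Gear pair MA = 98/28 = 3.5.
Block-and-tackle MA = number of supporting rope parts = 4.
Lever MA = effort arm / load arm = 120/60 = 2.
Combined ideal MA = 3.5 × 4 × 2 = 28.
Actual MA = 28 × 0.63 = 17.64.
Effort = load / actual MA = 4778 / 17.64 = 270.86 N.

270.9 N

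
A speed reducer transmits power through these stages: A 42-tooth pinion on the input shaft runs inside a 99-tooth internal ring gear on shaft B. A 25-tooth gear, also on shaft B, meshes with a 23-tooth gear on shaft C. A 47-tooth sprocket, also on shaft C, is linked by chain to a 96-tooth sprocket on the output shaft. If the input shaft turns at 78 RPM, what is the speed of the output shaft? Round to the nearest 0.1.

17.6 RPM

Internal gear: ratio = 99/42 = 2.3571, so shaft B turns at 78 / 2.3571 = 33.091 RPM.
Gear mesh: ratio = 23/25 = 0.92, so shaft C turns at 33.091 / 0.92 = 35.968 RPM.
Chain: ratio = 96/47 = 2.0426, so the output shaft turns at 35.968 / 2.0426 = 17.61 RPM.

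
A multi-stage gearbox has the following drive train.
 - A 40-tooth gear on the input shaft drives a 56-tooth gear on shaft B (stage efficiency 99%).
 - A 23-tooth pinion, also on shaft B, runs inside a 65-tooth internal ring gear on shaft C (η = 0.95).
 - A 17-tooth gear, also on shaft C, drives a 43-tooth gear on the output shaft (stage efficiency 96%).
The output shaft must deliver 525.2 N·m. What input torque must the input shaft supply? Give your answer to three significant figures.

58.1 N·m

Overall ratio R = 1.4 × 2.8261 × 2.5294 = 10.008; overall efficiency η = 0.99 × 0.95 × 0.96 = 0.9029.
Input torque = output torque / (R × η) = 525.2 / (10.008 × 0.9029) = 58.125 N·m.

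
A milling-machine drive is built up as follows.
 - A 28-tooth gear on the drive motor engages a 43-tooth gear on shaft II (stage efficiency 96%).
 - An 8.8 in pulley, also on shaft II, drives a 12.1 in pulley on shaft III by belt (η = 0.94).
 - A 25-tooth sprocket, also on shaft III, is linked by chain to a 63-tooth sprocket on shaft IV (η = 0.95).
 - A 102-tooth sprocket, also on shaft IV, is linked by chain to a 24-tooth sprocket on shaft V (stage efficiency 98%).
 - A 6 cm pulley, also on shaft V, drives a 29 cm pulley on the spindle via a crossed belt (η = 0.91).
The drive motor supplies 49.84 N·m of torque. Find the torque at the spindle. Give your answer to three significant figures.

After the gear mesh (43/28): 49.84 × 1.5357 × 0.96 = 73.478 N·m
After the belt (12.1/8.8): 73.478 × 1.375 × 0.94 = 94.971 N·m
After the chain (63/25): 94.971 × 2.52 × 0.95 = 227.36 N·m
After the chain (24/102): 227.36 × 0.23529 × 0.98 = 52.427 N·m
After the belt (29/6): 52.427 × 4.8333 × 0.91 = 230.59 N·m

231 N·m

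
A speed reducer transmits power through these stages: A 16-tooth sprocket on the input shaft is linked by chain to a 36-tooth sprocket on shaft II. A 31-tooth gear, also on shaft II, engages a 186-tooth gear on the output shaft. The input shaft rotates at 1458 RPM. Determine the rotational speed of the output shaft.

Chain: ratio = 36/16 = 2.25, so shaft II turns at 1458 / 2.25 = 648 RPM.
Gear mesh: ratio = 186/31 = 6, so the output shaft turns at 648 / 6 = 108 RPM.

108 RPM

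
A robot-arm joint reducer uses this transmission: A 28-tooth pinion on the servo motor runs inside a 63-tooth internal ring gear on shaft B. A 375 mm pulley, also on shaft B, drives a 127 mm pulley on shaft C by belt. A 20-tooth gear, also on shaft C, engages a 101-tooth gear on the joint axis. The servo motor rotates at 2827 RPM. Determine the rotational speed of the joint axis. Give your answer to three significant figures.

735 RPM

Internal gear: ratio = 63/28 = 2.25, so shaft B turns at 2827 / 2.25 = 1256.4 RPM.
Belt: ratio = 127/375 = 0.33867, so shaft C turns at 1256.4 / 0.33867 = 3710 RPM.
Gear mesh: ratio = 101/20 = 5.05, so the joint axis turns at 3710 / 5.05 = 734.65 RPM.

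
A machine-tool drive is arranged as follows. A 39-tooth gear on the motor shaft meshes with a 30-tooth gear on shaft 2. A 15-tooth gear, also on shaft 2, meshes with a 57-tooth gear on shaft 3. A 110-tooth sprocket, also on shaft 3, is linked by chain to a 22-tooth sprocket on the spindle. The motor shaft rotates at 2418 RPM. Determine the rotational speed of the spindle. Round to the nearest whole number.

the motor shaft → shaft 2 (gear mesh, 30/39): 2418 ÷ 0.76923 = 3143.4 RPM
shaft 2 → shaft 3 (gear mesh, 57/15): 3143.4 ÷ 3.8 = 827.21 RPM
shaft 3 → the spindle (chain, 22/110): 827.21 ÷ 0.2 = 4136.1 RPM

4136 RPM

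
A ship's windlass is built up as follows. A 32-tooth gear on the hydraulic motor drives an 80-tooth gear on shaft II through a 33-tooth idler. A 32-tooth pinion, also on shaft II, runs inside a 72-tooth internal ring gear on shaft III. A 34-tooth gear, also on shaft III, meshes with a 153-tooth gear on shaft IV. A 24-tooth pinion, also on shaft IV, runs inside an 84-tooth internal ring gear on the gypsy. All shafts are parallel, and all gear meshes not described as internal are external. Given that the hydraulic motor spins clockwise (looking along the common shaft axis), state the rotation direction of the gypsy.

the hydraulic motor → shaft II: driver → idler → driven is 2 external meshes, 2 reversals → CW.
shaft II → shaft III: internal mesh, same direction → CW.
shaft III → shaft IV: external mesh, 1 reversal → CCW.
shaft IV → the gypsy: internal mesh, same direction → CCW.
3 reversals in total — an odd number — so the gypsy turns opposite to the hydraulic motor.

counterclockwise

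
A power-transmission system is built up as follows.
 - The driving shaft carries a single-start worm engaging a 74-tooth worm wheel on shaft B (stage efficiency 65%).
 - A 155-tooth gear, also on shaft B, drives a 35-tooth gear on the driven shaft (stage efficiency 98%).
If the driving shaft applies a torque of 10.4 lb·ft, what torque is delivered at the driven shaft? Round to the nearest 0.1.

110.7 lb·ft

Worm: ratio = 74/1 = 74; torque at shaft B = 10.4 × 74 × 0.65 = 500.24 lb·ft.
Gear mesh: ratio = 35/155 = 0.22581; torque at the driven shaft = 500.24 × 0.22581 × 0.98 = 110.7 lb·ft.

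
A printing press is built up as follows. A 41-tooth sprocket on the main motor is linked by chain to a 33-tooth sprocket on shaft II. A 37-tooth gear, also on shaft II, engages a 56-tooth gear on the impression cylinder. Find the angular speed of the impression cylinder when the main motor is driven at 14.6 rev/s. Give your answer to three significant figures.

the main motor → shaft II (chain, 33/41): 14.6 ÷ 0.80488 = 18.139 rev/s
shaft II → the impression cylinder (gear mesh, 56/37): 18.139 ÷ 1.5135 = 11.985 rev/s

12.0 rev/s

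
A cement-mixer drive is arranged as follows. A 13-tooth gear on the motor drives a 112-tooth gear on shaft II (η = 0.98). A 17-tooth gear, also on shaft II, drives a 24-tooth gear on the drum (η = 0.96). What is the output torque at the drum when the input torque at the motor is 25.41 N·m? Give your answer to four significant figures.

gear mesh 112/13 = 8.6154 → τ = 25.41·8.6154·0.98 = 214.54 N·m
gear mesh 24/17 = 1.4118 → τ = 214.54·1.4118·0.96 = 290.76 N·m

290.8 N·m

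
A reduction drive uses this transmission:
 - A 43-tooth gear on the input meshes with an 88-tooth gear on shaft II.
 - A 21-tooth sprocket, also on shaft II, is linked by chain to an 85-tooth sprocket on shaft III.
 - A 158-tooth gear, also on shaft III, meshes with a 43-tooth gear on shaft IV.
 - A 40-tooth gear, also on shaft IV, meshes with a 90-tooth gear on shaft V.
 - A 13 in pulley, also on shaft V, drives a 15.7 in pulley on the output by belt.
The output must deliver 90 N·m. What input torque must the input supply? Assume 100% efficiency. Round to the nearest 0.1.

Overall ratio R = 2.0465 × 4.0476 × 0.27215 × 2.25 × 1.2077 = 6.1258.
Input torque = output torque / R = 90 / 6.1258 = 14.692 N·m.

14.7 N·m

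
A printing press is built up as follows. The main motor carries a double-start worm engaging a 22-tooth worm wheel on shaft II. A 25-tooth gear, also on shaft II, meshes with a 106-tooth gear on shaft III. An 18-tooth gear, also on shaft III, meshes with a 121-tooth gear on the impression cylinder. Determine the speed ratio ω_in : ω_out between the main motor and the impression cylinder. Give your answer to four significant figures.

313.5

Each stage contributes driven/driver: worm 22/2 = 11, gear mesh 106/25 = 4.24, gear mesh 121/18 = 6.7222.
Overall: 11 × 4.24 × 6.7222 = 313.52.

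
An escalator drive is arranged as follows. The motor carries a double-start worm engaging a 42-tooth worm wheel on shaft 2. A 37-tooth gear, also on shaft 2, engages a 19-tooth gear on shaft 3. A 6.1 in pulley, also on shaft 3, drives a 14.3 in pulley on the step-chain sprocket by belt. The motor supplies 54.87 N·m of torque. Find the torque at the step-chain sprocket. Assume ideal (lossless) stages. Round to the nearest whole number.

1387 N·m

worm 42/2 = 21 → τ = 54.87·21 = 1152.3 N·m
gear mesh 19/37 = 0.51351 → τ = 1152.3·0.51351 = 591.71 N·m
belt 14.3/6.1 = 2.3443 → τ = 591.71·2.3443 = 1387.1 N·m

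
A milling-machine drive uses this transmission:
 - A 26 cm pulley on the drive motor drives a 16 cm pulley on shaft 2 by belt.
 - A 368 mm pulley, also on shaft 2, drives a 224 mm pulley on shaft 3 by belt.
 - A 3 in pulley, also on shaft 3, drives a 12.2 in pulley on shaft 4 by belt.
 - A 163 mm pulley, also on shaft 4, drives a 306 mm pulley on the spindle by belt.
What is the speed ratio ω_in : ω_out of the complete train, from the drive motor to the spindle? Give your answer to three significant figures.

2.86

Each stage contributes driven/driver: belt 16/26 = 0.61538, belt 224/368 = 0.6087, belt 12.2/3 = 4.0667, belt 306/163 = 1.8773.
Overall: 0.61538 × 0.6087 × 4.0667 × 1.8773 = 2.8597.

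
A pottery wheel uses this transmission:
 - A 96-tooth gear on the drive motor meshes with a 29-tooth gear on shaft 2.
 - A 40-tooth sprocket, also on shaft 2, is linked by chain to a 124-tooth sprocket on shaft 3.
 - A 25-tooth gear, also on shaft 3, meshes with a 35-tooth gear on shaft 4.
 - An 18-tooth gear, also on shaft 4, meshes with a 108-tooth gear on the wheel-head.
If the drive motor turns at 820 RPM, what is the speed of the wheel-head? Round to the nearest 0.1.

104.2 RPM

gear mesh 29/96 = 0.30208 → 820/0.30208 = 2714.5 RPM
chain 124/40 = 3.1 → 2714.5/3.1 = 875.64 RPM
gear mesh 35/25 = 1.4 → 875.64/1.4 = 625.46 RPM
gear mesh 108/18 = 6 → 625.46/6 = 104.24 RPM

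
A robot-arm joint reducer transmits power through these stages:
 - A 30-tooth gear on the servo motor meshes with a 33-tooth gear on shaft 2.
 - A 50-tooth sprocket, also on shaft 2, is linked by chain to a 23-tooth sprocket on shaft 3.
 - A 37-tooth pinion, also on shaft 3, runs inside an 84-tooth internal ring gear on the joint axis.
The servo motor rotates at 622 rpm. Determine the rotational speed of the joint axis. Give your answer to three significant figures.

541 rpm

Gear mesh: ratio = 33/30 = 1.1, so shaft 2 turns at 622 / 1.1 = 565.45 rpm.
Chain: ratio = 23/50 = 0.46, so shaft 3 turns at 565.45 / 0.46 = 1229.2 rpm.
Internal gear: ratio = 84/37 = 2.2703, so the joint axis turns at 1229.2 / 2.2703 = 541.45 rpm.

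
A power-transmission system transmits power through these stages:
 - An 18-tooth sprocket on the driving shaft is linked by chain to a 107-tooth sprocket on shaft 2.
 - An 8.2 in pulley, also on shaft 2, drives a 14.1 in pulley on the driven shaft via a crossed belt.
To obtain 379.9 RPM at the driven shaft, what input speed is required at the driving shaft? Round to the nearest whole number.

3883 RPM

Overall ratio R = 5.9444 × 1.7195 = 10.222.
Required input speed = output speed × R = 379.9 × 10.222 = 3883.2 RPM.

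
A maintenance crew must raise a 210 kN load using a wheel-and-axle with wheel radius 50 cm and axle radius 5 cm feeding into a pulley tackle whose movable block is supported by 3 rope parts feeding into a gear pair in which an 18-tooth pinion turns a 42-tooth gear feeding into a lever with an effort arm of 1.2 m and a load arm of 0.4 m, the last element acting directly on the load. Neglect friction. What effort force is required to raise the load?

Wheel-and-axle MA = R/r = 50/5 = 10.
Block-and-tackle MA = number of supporting rope parts = 3.
Gear pair MA = 42/18 = 2.3333.
Lever MA = effort arm / load arm = 1.2/0.4 = 3.
Combined ideal MA = 10 × 3 × 2.3333 × 3 = 210.
Effort = load / MA = 210 / 210 = 1 kN.

1 kN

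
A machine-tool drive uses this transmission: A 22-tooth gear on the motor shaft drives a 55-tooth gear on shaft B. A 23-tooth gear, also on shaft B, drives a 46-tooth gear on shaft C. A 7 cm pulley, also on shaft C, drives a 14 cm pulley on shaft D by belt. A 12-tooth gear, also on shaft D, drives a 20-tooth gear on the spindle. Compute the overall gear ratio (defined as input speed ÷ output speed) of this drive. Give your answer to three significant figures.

Each stage contributes driven/driver: gear mesh 55/22 = 2.5, gear mesh 46/23 = 2, belt 14/7 = 2, gear mesh 20/12 = 1.6667.
Overall: 2.5 × 2 × 2 × 1.6667 = 16.667.

16.7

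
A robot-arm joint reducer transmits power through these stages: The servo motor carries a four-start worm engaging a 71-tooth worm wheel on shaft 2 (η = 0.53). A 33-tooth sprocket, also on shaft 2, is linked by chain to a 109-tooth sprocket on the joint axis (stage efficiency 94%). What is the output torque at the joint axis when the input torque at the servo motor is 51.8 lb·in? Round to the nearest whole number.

After the worm (71/4): 51.8 × 17.75 × 0.53 = 487.31 lb·in
After the chain (109/33): 487.31 × 3.303 × 0.94 = 1513 lb·in

1513 lb·in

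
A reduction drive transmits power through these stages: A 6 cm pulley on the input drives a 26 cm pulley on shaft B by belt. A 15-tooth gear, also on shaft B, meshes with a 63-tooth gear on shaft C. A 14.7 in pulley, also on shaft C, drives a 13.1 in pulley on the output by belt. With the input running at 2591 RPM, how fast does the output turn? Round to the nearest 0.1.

belt 26/6 = 4.3333 → 2591/4.3333 = 597.92 RPM
gear mesh 63/15 = 4.2 → 597.92/4.2 = 142.36 RPM
belt 13.1/14.7 = 0.89116 → 142.36/0.89116 = 159.75 RPM

159.8 RPM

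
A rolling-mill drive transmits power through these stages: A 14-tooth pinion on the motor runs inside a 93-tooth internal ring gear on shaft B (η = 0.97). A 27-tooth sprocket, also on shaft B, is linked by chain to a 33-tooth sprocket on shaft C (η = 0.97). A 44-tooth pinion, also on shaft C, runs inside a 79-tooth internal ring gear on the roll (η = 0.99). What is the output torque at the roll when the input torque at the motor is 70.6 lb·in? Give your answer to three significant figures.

After the internal gear (93/14): 70.6 × 6.6429 × 0.97 = 454.92 lb·in
After the chain (33/27): 454.92 × 1.2222 × 0.97 = 539.33 lb·in
After the internal gear (79/44): 539.33 × 1.7955 × 0.99 = 958.66 lb·in

959 lb·in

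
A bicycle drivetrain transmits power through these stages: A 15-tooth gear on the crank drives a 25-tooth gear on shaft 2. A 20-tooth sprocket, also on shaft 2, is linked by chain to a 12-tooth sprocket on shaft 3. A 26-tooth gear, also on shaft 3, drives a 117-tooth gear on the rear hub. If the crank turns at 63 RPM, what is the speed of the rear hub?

14 RPM

gear mesh 25/15 = 1.6667 → 63/1.6667 = 37.8 RPM
chain 12/20 = 0.6 → 37.8/0.6 = 63 RPM
gear mesh 117/26 = 4.5 → 63/4.5 = 14 RPM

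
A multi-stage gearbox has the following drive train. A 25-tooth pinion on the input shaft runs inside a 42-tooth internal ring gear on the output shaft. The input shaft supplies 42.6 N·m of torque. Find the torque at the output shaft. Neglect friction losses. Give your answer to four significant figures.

After the internal gear (42/25): 42.6 × 1.68 = 71.568 N·m

71.57 N·m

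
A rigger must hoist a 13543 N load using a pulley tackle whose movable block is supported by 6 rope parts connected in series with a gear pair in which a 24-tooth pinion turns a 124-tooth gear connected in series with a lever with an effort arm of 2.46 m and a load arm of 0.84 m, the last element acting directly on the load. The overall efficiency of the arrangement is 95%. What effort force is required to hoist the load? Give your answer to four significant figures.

157.0 N

Block-and-tackle MA = number of supporting rope parts = 6.
Gear pair MA = 124/24 = 5.1667.
Lever MA = effort arm / load arm = 2.46/0.84 = 2.9286.
Combined ideal MA = 6 × 5.1667 × 2.9286 = 90.786.
Actual MA = 90.786 × 0.95 = 86.246.
Effort = load / actual MA = 13543 / 86.246 = 157.03 N.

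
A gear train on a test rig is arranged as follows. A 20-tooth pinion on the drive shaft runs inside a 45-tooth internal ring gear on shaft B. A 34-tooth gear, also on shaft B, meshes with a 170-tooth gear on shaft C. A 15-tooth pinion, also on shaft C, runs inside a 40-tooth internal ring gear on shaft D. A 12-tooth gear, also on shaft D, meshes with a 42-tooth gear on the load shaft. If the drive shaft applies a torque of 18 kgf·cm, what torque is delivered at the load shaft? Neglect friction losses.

After the internal gear (45/20): 18 × 2.25 = 40.5 kgf·cm
After the gear mesh (170/34): 40.5 × 5 = 202.5 kgf·cm
After the internal gear (40/15): 202.5 × 2.6667 = 540 kgf·cm
After the gear mesh (42/12): 540 × 3.5 = 1890 kgf·cm

1890 kgf·cm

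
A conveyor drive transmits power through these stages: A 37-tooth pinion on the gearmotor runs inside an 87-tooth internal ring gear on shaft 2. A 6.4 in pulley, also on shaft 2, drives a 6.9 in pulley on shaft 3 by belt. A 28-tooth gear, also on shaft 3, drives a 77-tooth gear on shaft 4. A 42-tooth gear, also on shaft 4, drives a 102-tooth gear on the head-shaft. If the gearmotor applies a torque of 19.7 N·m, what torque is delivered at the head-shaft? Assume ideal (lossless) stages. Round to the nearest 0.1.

internal gear 87/37 = 2.3514 → τ = 19.7·2.3514 = 46.322 N·m
belt 6.9/6.4 = 1.0781 → τ = 46.322·1.0781 = 49.94 N·m
gear mesh 77/28 = 2.75 → τ = 49.94·2.75 = 137.34 N·m
gear mesh 102/42 = 2.4286 → τ = 137.34·2.4286 = 333.53 N·m

333.5 N·m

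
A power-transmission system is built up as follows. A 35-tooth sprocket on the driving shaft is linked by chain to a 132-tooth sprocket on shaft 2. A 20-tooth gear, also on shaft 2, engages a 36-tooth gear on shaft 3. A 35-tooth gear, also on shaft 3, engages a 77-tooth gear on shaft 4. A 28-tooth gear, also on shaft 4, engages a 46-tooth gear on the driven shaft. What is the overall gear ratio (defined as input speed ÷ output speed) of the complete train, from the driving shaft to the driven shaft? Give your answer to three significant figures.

24.5

Each stage contributes driven/driver: chain 132/35 = 3.7714, gear mesh 36/20 = 1.8, gear mesh 77/35 = 2.2, gear mesh 46/28 = 1.6429.
Overall: 3.7714 × 1.8 × 2.2 × 1.6429 = 24.536.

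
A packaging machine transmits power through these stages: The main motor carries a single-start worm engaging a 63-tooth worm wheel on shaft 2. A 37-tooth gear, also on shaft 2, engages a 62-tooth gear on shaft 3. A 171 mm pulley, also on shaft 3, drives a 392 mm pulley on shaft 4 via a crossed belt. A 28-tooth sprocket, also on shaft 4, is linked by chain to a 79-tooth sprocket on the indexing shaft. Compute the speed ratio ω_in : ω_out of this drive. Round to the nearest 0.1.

Each stage contributes driven/driver: worm 63/1 = 63, gear mesh 62/37 = 1.6757, belt 392/171 = 2.2924, chain 79/28 = 2.8214.
Overall: 63 × 1.6757 × 2.2924 × 2.8214 = 682.79.

682.8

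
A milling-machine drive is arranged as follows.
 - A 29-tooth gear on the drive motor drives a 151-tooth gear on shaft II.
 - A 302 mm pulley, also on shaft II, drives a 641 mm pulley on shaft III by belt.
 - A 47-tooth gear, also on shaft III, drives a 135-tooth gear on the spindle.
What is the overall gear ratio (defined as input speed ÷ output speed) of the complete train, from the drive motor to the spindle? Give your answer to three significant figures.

31.7

Each stage contributes driven/driver: gear mesh 151/29 = 5.2069, belt 641/302 = 2.1225, gear mesh 135/47 = 2.8723.
Overall: 5.2069 × 2.1225 × 2.8723 = 31.744.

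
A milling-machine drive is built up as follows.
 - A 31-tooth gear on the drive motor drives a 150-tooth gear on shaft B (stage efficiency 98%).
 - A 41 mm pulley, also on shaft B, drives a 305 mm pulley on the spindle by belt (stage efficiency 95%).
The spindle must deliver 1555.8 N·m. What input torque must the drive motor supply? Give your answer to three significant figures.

46.4 N·m

Overall ratio R = 4.8387 × 7.439 = 35.995; overall efficiency η = 0.98 × 0.95 = 0.9310.
Input torque = output torque / (R × η) = 1555.8 / (35.995 × 0.9310) = 46.426 N·m.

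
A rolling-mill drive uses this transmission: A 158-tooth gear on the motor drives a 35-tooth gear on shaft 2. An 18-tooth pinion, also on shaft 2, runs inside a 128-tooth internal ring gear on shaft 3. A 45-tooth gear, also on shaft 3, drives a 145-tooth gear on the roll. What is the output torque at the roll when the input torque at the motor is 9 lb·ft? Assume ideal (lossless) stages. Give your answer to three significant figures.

45.7 lb·ft

Gear mesh: ratio = 35/158 = 0.22152; torque at shaft 2 = 9 × 0.22152 = 1.9937 lb·ft.
Internal gear: ratio = 128/18 = 7.1111; torque at shaft 3 = 1.9937 × 7.1111 = 14.177 lb·ft.
Gear mesh: ratio = 145/45 = 3.2222; torque at the roll = 14.177 × 3.2222 = 45.682 lb·ft.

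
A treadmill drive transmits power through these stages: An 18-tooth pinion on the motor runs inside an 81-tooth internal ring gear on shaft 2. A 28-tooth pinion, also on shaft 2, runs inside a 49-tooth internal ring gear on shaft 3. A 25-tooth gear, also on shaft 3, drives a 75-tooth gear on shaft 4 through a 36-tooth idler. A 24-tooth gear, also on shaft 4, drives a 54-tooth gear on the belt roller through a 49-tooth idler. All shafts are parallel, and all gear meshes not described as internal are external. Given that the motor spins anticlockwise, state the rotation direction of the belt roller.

the motor → shaft 2: internal mesh, same direction → CCW.
shaft 2 → shaft 3: internal mesh, same direction → CCW.
shaft 3 → shaft 4: driver → idler → driven is 2 external meshes, 2 reversals → CCW.
shaft 4 → the belt roller: driver → idler → driven is 2 external meshes, 2 reversals → CCW.
4 reversals in total — an even number — so the belt roller turns the same way as the motor.

anticlockwise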